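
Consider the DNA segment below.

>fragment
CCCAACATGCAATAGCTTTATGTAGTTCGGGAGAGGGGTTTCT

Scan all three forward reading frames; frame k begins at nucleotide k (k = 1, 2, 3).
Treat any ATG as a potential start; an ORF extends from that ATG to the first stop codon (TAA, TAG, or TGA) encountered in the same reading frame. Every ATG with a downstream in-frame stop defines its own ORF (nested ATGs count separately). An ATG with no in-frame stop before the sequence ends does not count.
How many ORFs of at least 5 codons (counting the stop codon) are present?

Frame 1: CCC AAC ATG CAA TAG CTT TAT GTA GTT CGG GAG AGG GGT TTC — ATG at 7, stop TAG at 13 → 9 nt.
Frame 2: CCA ACA TGC AAT AGC TTT ATG TAG TTC GGG AGA GGG GTT TCT — ATG at 20, stop TAG at 23 → 6 nt.
Frame 3: CAA CAT GCA ATA GCT TTA TGT AGT TCG GGA GAG GGG TTT — no ATG→stop ORF.
No ORF reaches 5 codons. Count = 0.

0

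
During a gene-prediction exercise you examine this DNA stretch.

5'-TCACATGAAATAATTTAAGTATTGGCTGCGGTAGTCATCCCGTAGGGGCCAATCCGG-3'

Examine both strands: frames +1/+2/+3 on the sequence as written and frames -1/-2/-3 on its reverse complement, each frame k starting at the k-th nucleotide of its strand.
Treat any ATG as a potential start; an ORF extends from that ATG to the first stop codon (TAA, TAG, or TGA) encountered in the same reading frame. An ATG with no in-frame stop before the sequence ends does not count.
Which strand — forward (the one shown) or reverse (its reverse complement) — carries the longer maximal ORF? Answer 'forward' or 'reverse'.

reverse

Reverse complement (5'→3'): CCGGATTGGCCCCTACGGGATGACTACCGCAGCCAATACTTAAATTATTTCATGTGA
Frame +1: TCA CAT GAA ATA ATT TAA GTA TTG GCT GCG GTA GTC ATC CCG TAG GGG CCA ATC CGG — no ATG→stop ORF.
Frame +2: CAC ATG AAA TAA TTT AAG TAT TGG CTG CGG TAG TCA TCC CGT AGG GGC CAA TCC — ATG at 5, stop TAA at 11 → 9 nt.
Frame +3: ACA TGA AAT AAT TTA AGT ATT GGC TGC GGT AGT CAT CCC GTA GGG GCC AAT CCG — no ATG→stop ORF.
Frame -1: CCG GAT TGG CCC CTA CGG GAT GAC TAC CGC AGC CAA TAC TTA AAT TAT TTC ATG TGA — ATG at 52, stop TGA at 55 → 6 nt.
Frame -2: CGG ATT GGC CCC TAC GGG ATG ACT ACC GCA GCC AAT ACT TAA ATT ATT TCA TGT — ATG at 20, stop TAA at 41 → 24 nt.
Frame -3: GGA TTG GCC CCT ACG GGA TGA CTA CCG CAG CCA ATA CTT AAA TTA TTT CAT GTG — no ATG→stop ORF.
Forward-strand max 9 nt; reverse-strand max 24 nt. The reverse strand has the longer ORF.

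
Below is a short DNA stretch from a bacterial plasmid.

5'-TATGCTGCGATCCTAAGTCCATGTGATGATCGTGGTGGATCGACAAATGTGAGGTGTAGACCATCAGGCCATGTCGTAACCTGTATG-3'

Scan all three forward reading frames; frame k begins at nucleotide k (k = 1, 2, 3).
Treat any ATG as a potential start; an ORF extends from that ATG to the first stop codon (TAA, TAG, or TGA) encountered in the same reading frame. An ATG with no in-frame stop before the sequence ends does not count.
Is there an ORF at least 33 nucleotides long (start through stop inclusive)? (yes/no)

Frame 1: TAT GCT GCG ATC CTA AGT CCA TGT GAT GAT CGT GGT GGA TCG ACA AAT GTG AGG TGT AGA CCA TCA GGC CAT GTC GTA ACC TGT ATG — no ATG→stop ORF.
Frame 2: ATG CTG CGA TCC TAA GTC CAT GTG ATG ATC GTG GTG GAT CGA CAA ATG TGA GGT GTA GAC CAT CAG GCC ATG TCG TAA CCT GTA — ATG at 2, stop TAA at 14 → 15 nt; ATG at 26, stop TGA at 50 → 27 nt; ATG at 47, stop TGA at 50 → 6 nt; ATG at 71, stop TAA at 77 → 9 nt.
Frame 3: TGC TGC GAT CCT AAG TCC ATG TGA TGA TCG TGG TGG ATC GAC AAA TGT GAG GTG TAG ACC ATC AGG CCA TGT CGT AAC CTG TAT — ATG at 21, stop TGA at 24 → 6 nt.
Largest ORF found is 27 nucleotides < 33, so no.

no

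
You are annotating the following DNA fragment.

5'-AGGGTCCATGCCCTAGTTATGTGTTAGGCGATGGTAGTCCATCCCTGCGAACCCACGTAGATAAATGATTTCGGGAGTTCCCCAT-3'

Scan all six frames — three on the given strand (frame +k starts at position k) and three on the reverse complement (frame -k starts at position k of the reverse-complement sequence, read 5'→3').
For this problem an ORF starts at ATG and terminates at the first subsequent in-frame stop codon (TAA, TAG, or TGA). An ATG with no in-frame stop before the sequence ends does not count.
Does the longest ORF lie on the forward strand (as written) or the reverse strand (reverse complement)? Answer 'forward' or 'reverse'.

Reverse complement (5'→3'): ATGGGGAACTCCCGAAATCATTTATCTACGTGGGTTCGCAGGGATGGACTACCATCGCCTAACACATAACTAGGGCATGGACCCT
Frame +1: AGG GTC CAT GCC CTA GTT ATG TGT TAG GCG ATG GTA GTC CAT CCC TGC GAA CCC ACG TAG ATA AAT GAT TTC GGG AGT TCC CCA — ATG at 19, stop TAG at 25 → 9 nt; ATG at 31, stop TAG at 58 → 30 nt.
Frame +2: GGG TCC ATG CCC TAG TTA TGT GTT AGG CGA TGG TAG TCC ATC CCT GCG AAC CCA CGT AGA TAA ATG ATT TCG GGA GTT CCC CAT — ATG at 8, stop TAG at 14 → 9 nt.
Frame +3: GGT CCA TGC CCT AGT TAT GTG TTA GGC GAT GGT AGT CCA TCC CTG CGA ACC CAC GTA GAT AAA TGA TTT CGG GAG TTC CCC — no ATG→stop ORF.
Frame -1: ATG GGG AAC TCC CGA AAT CAT TTA TCT ACG TGG GTT CGC AGG GAT GGA CTA CCA TCG CCT AAC ACA TAA CTA GGG CAT GGA CCC — ATG at 1, stop TAA at 67 → 69 nt.
Frame -2: TGG GGA ACT CCC GAA ATC ATT TAT CTA CGT GGG TTC GCA GGG ATG GAC TAC CAT CGC CTA ACA CAT AAC TAG GGC ATG GAC CCT — ATG at 44, stop TAG at 71 → 30 nt.
Frame -3: GGG GAA CTC CCG AAA TCA TTT ATC TAC GTG GGT TCG CAG GGA TGG ACT ACC ATC GCC TAA CAC ATA ACT AGG GCA TGG ACC — no ATG→stop ORF.
Forward-strand max 30 nt; reverse-strand max 69 nt. The reverse strand has the longer ORF.

reverse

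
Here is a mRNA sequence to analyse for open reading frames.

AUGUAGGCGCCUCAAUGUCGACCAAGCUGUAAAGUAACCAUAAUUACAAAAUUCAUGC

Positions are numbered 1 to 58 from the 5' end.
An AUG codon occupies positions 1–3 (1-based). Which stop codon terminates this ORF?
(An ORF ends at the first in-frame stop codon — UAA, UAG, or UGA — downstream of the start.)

UAG

Codons from position 1: AUG (1–3), UAG (4–6).
The first in-frame stop codon is UAG.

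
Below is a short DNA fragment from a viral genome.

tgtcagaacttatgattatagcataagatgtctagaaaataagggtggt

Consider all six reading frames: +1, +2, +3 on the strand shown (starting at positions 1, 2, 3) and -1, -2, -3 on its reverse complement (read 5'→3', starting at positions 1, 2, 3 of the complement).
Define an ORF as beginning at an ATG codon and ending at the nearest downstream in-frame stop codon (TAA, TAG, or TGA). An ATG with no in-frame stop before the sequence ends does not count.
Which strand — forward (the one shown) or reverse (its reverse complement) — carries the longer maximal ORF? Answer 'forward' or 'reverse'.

Reverse complement (5'→3'): ACCACCCTTATTTTCTAGACATCTTATGCTATAATCATAAGTTCTGACA
Frame +1: TGT CAG AAC TTA TGA TTA TAG CAT AAG ATG TCT AGA AAA TAA GGG TGG — ATG at 28, stop TAA at 40 → 15 nt.
Frame +2: GTC AGA ACT TAT GAT TAT AGC ATA AGA TGT CTA GAA AAT AAG GGT GGT — no ATG→stop ORF.
Frame +3: TCA GAA CTT ATG ATT ATA GCA TAA GAT GTC TAG AAA ATA AGG GTG — ATG at 12, stop TAA at 24 → 15 nt.
Frame -1: ACC ACC CTT ATT TTC TAG ACA TCT TAT GCT ATA ATC ATA AGT TCT GAC — no ATG→stop ORF.
Frame -2: CCA CCC TTA TTT TCT AGA CAT CTT ATG CTA TAA TCA TAA GTT CTG ACA — ATG at 26, stop TAA at 32 → 9 nt.
Frame -3: CAC CCT TAT TTT CTA GAC ATC TTA TGC TAT AAT CAT AAG TTC TGA — no ATG→stop ORF.
Forward-strand max 15 nt; reverse-strand max 9 nt. The forward strand has the longer ORF.

forward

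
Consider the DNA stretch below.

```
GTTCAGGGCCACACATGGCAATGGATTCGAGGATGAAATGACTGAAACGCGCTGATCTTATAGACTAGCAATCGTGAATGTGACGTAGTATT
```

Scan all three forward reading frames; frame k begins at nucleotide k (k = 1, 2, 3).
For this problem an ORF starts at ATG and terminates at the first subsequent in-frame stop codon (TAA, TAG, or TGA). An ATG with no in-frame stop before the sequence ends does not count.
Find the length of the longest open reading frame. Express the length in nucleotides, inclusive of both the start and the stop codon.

27

Frame 1: GTT CAG GGC CAC ACA TGG CAA TGG ATT CGA GGA TGA AAT GAC TGA AAC GCG CTG ATC TTA TAG ACT AGC AAT CGT GAA TGT GAC GTA GTA — no ATG→stop ORF.
Frame 2: TTC AGG GCC ACA CAT GGC AAT GGA TTC GAG GAT GAA ATG ACT GAA ACG CGC TGA TCT TAT AGA CTA GCA ATC GTG AAT GTG ACG TAG TAT — ATG at 38, stop TGA at 53 → 18 nt.
Frame 3: TCA GGG CCA CAC ATG GCA ATG GAT TCG AGG ATG AAA TGA CTG AAA CGC GCT GAT CTT ATA GAC TAG CAA TCG TGA ATG TGA CGT AGT ATT — ATG at 15, stop TGA at 39 → 27 nt; ATG at 21, stop TGA at 39 → 21 nt; ATG at 33, stop TGA at 39 → 9 nt; ATG at 78, stop TGA at 81 → 6 nt.
Longest: frame 3, positions 15–41, 27 nt = 9 codons = 8 aa. → 27 nucleotides.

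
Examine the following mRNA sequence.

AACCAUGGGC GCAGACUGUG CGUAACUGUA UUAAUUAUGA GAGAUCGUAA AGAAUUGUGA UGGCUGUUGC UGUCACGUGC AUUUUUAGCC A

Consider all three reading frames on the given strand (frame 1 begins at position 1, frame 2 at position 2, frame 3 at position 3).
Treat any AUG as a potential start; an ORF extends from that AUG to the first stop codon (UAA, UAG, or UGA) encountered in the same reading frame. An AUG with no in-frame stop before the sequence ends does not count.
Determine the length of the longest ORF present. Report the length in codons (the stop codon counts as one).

Frame 1: AAC CAU GGG CGC AGA CUG UGC GUA ACU GUA UUA AUU AUG AGA GAU CGU AAA GAA UUG UGA UGG CUG UUG CUG UCA CGU GCA UUU UUA GCC — AUG at 37, stop UGA at 58 → 24 nt.
Frame 2: ACC AUG GGC GCA GAC UGU GCG UAA CUG UAU UAA UUA UGA GAG AUC GUA AAG AAU UGU GAU GGC UGU UGC UGU CAC GUG CAU UUU UAG CCA — AUG at 5, stop UAA at 23 → 21 nt.
Frame 3: CCA UGG GCG CAG ACU GUG CGU AAC UGU AUU AAU UAU GAG AGA UCG UAA AGA AUU GUG AUG GCU GUU GCU GUC ACG UGC AUU UUU AGC — no AUG→stop ORF.
Longest: frame 1, positions 37–60, 24 nt = 8 codons = 7 aa. → 8 codons.

8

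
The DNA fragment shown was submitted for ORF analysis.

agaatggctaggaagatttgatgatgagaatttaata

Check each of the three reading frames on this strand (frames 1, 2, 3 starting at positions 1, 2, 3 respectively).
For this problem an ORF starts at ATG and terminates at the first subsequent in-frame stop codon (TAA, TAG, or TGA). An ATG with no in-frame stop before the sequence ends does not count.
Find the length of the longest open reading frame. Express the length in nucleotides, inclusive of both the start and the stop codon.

18

Frame 1: AGA ATG GCT AGG AAG ATT TGA TGA TGA GAA TTT AAT — ATG at 4, stop TGA at 19 → 18 nt.
Frame 2: GAA TGG CTA GGA AGA TTT GAT GAT GAG AAT TTA ATA — no ATG→stop ORF.
Frame 3: AAT GGC TAG GAA GAT TTG ATG ATG AGA ATT TAA — ATG at 21, stop TAA at 33 → 15 nt; ATG at 24, stop TAA at 33 → 12 nt.
Longest: frame 1, positions 4–21, 18 nt = 6 codons = 5 aa. → 18 nucleotides.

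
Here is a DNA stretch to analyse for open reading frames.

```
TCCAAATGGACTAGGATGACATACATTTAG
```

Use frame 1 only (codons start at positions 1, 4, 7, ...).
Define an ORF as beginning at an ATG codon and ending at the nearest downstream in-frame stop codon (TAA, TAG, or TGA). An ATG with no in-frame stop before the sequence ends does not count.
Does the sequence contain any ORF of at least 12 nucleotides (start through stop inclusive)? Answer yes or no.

yes

Frame 1: TCC AAA TGG ACT AGG ATG ACA TAC ATT TAG — ATG at 16, stop TAG at 28 → 15 nt.
Frame 1 has an ORF of 15 nucleotides (positions 16–30) ≥ 12, so yes.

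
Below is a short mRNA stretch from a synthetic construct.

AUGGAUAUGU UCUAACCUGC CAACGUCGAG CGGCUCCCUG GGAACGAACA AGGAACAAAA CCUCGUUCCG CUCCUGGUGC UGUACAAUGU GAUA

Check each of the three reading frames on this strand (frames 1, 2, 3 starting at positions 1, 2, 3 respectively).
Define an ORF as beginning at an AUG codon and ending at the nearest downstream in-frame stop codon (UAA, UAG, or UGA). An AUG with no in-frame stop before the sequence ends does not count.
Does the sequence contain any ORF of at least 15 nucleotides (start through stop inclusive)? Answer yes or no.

Frame 1: AUG GAU AUG UUC UAA CCU GCC AAC GUC GAG CGG CUC CCU GGG AAC GAA CAA GGA ACA AAA CCU CGU UCC GCU CCU GGU GCU GUA CAA UGU GAU — AUG at 1, stop UAA at 13 → 15 nt; AUG at 7, stop UAA at 13 → 9 nt.
Frame 2: UGG AUA UGU UCU AAC CUG CCA ACG UCG AGC GGC UCC CUG GGA ACG AAC AAG GAA CAA AAC CUC GUU CCG CUC CUG GUG CUG UAC AAU GUG AUA — no AUG→stop ORF.
Frame 3: GGA UAU GUU CUA ACC UGC CAA CGU CGA GCG GCU CCC UGG GAA CGA ACA AGG AAC AAA ACC UCG UUC CGC UCC UGG UGC UGU ACA AUG UGA — AUG at 87, stop UGA at 90 → 6 nt.
Frame 1 has an ORF of 15 nucleotides (positions 1–15) ≥ 15, so yes.

yes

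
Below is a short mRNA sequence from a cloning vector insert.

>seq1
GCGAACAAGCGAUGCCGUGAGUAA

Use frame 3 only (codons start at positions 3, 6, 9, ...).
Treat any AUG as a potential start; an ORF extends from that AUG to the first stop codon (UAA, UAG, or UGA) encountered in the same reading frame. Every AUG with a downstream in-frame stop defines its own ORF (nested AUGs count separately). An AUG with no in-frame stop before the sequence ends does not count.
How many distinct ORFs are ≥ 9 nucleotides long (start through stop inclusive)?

1

Frame 3: GAA CAA GCG AUG CCG UGA GUA — AUG at 12, stop UGA at 18 → 9 nt.
ORFs ≥ 9 nucleotides: frame 3 12–20 (9 nucleotides). Count = 1.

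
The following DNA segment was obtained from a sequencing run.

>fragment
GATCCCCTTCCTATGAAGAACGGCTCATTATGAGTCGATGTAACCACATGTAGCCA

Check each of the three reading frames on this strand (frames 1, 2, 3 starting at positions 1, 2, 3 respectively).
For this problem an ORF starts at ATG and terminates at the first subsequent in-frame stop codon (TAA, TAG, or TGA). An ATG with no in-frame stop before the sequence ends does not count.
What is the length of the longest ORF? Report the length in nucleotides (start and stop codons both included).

24

Frame 1: GAT CCC CTT CCT ATG AAG AAC GGC TCA TTA TGA GTC GAT GTA ACC ACA TGT AGC — ATG at 13, stop TGA at 31 → 21 nt.
Frame 2: ATC CCC TTC CTA TGA AGA ACG GCT CAT TAT GAG TCG ATG TAA CCA CAT GTA GCC — ATG at 38, stop TAA at 41 → 6 nt.
Frame 3: TCC CCT TCC TAT GAA GAA CGG CTC ATT ATG AGT CGA TGT AAC CAC ATG TAG CCA — ATG at 30, stop TAG at 51 → 24 nt; ATG at 48, stop TAG at 51 → 6 nt.
Longest: frame 3, positions 30–53, 24 nt = 8 codons = 7 aa. → 24 nucleotides.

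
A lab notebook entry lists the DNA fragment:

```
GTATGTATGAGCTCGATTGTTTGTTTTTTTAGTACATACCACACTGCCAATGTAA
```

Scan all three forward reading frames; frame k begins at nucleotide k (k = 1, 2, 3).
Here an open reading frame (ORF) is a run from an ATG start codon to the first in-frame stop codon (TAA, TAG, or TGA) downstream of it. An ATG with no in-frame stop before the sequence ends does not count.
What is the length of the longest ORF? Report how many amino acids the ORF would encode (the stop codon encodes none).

9

Frame 1: GTA TGT ATG AGC TCG ATT GTT TGT TTT TTT AGT ACA TAC CAC ACT GCC AAT GTA — no ATG→stop ORF.
Frame 2: TAT GTA TGA GCT CGA TTG TTT GTT TTT TTA GTA CAT ACC ACA CTG CCA ATG TAA — ATG at 50, stop TAA at 53 → 6 nt.
Frame 3: ATG TAT GAG CTC GAT TGT TTG TTT TTT TAG TAC ATA CCA CAC TGC CAA TGT — ATG at 3, stop TAG at 30 → 30 nt.
Longest: frame 3, positions 3–32, 30 nt = 10 codons = 9 aa. → 9 amino acids.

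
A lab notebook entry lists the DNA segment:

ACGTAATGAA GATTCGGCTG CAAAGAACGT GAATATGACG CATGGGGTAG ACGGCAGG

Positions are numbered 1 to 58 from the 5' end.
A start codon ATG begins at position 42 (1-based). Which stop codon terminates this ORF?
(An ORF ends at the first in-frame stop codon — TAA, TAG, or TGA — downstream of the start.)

TAG

Codons from position 42: ATG (42–44), GGG (45–47), TAG (48–50).
The first in-frame stop codon is TAG.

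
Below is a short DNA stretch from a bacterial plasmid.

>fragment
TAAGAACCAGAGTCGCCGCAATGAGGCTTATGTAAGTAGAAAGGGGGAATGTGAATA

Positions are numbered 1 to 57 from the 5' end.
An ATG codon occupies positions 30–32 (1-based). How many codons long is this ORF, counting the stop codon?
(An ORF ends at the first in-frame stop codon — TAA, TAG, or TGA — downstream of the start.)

2

Codons from position 30: ATG (30–32), TAA (33–35).
TAA is the first in-frame stop; that's 2 codons including the stop.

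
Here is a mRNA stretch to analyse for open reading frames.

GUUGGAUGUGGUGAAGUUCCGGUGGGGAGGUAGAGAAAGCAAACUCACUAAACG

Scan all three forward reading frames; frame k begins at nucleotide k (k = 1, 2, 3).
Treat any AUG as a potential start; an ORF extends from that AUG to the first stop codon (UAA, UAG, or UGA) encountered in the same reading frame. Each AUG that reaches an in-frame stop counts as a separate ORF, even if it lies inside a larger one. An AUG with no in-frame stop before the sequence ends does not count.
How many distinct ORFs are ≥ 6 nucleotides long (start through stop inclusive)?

1

Frame 1: GUU GGA UGU GGU GAA GUU CCG GUG GGG AGG UAG AGA AAG CAA ACU CAC UAA ACG — no AUG→stop ORF.
Frame 2: UUG GAU GUG GUG AAG UUC CGG UGG GGA GGU AGA GAA AGC AAA CUC ACU AAA — no AUG→stop ORF.
Frame 3: UGG AUG UGG UGA AGU UCC GGU GGG GAG GUA GAG AAA GCA AAC UCA CUA AAC — AUG at 6, stop UGA at 12 → 9 nt.
ORFs ≥ 6 nucleotides: frame 3 6–14 (9 nucleotides). Count = 1.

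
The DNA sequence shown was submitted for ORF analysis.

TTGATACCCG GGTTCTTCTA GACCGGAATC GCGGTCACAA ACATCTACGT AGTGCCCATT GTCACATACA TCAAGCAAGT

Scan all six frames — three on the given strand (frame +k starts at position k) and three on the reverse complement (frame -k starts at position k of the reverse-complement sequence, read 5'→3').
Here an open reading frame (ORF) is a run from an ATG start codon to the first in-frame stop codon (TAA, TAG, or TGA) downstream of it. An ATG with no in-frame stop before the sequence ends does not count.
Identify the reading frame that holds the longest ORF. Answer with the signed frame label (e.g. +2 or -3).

Reverse complement (5'→3'): ACTTGCTTGATGTATGTGACAATGGGCACTACGTAGATGTTTGTGACCGCGATTCCGGTCTAGAAGAACCCGGGTATCAA
Frame +1: TTG ATA CCC GGG TTC TTC TAG ACC GGA ATC GCG GTC ACA AAC ATC TAC GTA GTG CCC ATT GTC ACA TAC ATC AAG CAA — no ATG→stop ORF.
Frame +2: TGA TAC CCG GGT TCT TCT AGA CCG GAA TCG CGG TCA CAA ACA TCT ACG TAG TGC CCA TTG TCA CAT ACA TCA AGC AAG — no ATG→stop ORF.
Frame +3: GAT ACC CGG GTT CTT CTA GAC CGG AAT CGC GGT CAC AAA CAT CTA CGT AGT GCC CAT TGT CAC ATA CAT CAA GCA AGT — no ATG→stop ORF.
Frame -1: ACT TGC TTG ATG TAT GTG ACA ATG GGC ACT ACG TAG ATG TTT GTG ACC GCG ATT CCG GTC TAG AAG AAC CCG GGT ATC — ATG at 10, stop TAG at 34 → 27 nt; ATG at 22, stop TAG at 34 → 15 nt; ATG at 37, stop TAG at 61 → 27 nt.
Frame -2: CTT GCT TGA TGT ATG TGA CAA TGG GCA CTA CGT AGA TGT TTG TGA CCG CGA TTC CGG TCT AGA AGA ACC CGG GTA TCA — ATG at 14, stop TGA at 17 → 6 nt.
Frame -3: TTG CTT GAT GTA TGT GAC AAT GGG CAC TAC GTA GAT GTT TGT GAC CGC GAT TCC GGT CTA GAA GAA CCC GGG TAT CAA — no ATG→stop ORF.
Longest ORF is 27 nt in frame -1 (positions 10–36).

-1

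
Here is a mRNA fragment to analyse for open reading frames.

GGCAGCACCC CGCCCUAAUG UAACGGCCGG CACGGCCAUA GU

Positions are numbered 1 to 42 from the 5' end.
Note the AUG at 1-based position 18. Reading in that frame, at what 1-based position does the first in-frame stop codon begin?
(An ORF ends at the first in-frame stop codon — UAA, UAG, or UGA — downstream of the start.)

Codons from position 18: AUG (18–20), UAA (21–23).
UAA is a stop codon; it begins at position 21.

21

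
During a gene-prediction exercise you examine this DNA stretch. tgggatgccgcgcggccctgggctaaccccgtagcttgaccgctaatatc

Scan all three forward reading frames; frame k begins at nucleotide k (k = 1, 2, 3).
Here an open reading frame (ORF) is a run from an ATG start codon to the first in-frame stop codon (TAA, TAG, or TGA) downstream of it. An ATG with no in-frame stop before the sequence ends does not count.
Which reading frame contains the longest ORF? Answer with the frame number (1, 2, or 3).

2

Frame 1: TGG GAT GCC GCG CGG CCC TGG GCT AAC CCC GTA GCT TGA CCG CTA ATA — no ATG→stop ORF.
Frame 2: GGG ATG CCG CGC GGC CCT GGG CTA ACC CCG TAG CTT GAC CGC TAA TAT — ATG at 5, stop TAG at 32 → 30 nt.
Frame 3: GGA TGC CGC GCG GCC CTG GGC TAA CCC CGT AGC TTG ACC GCT AAT ATC — no ATG→stop ORF.
Longest ORF is 30 nt in frame 2 (positions 5–34).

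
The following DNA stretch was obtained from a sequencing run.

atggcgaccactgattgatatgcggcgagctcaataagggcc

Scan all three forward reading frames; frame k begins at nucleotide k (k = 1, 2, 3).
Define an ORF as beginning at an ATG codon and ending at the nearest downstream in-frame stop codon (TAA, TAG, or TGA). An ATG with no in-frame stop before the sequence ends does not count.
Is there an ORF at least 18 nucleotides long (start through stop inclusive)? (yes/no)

yes

Frame 1: ATG GCG ACC ACT GAT TGA TAT GCG GCG AGC TCA ATA AGG GCC — ATG at 1, stop TGA at 16 → 18 nt.
Frame 2: TGG CGA CCA CTG ATT GAT ATG CGG CGA GCT CAA TAA GGG — ATG at 20, stop TAA at 35 → 18 nt.
Frame 3: GGC GAC CAC TGA TTG ATA TGC GGC GAG CTC AAT AAG GGC — no ATG→stop ORF.
Frame 1 has an ORF of 18 nucleotides (positions 1–18) ≥ 18, so yes.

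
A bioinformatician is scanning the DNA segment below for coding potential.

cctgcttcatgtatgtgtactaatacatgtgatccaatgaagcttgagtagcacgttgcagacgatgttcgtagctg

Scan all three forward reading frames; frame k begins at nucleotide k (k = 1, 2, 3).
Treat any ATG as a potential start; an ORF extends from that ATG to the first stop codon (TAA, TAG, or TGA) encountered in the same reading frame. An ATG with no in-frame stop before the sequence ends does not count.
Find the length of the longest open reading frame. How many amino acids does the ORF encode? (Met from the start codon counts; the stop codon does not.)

Frame 1: CCT GCT TCA TGT ATG TGT ACT AAT ACA TGT GAT CCA ATG AAG CTT GAG TAG CAC GTT GCA GAC GAT GTT CGT AGC — ATG at 13, stop TAG at 49 → 39 nt; ATG at 37, stop TAG at 49 → 15 nt.
Frame 2: CTG CTT CAT GTA TGT GTA CTA ATA CAT GTG ATC CAA TGA AGC TTG AGT AGC ACG TTG CAG ACG ATG TTC GTA GCT — no ATG→stop ORF.
Frame 3: TGC TTC ATG TAT GTG TAC TAA TAC ATG TGA TCC AAT GAA GCT TGA GTA GCA CGT TGC AGA CGA TGT TCG TAG CTG — ATG at 9, stop TAA at 21 → 15 nt; ATG at 27, stop TGA at 30 → 6 nt.
Longest: frame 1, positions 13–51, 39 nt = 13 codons = 12 aa. → 12 amino acids.

12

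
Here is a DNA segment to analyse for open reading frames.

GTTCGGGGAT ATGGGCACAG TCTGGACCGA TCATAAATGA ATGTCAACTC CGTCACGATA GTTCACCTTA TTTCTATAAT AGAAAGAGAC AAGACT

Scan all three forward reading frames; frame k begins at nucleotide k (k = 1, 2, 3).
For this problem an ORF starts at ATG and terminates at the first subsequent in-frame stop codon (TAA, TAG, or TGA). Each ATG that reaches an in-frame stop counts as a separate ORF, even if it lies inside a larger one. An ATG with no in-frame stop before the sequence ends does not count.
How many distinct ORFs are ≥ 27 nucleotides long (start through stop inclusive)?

Frame 1: GTT CGG GGA TAT GGG CAC AGT CTG GAC CGA TCA TAA ATG AAT GTC AAC TCC GTC ACG ATA GTT CAC CTT ATT TCT ATA ATA GAA AGA GAC AAG ACT — no ATG→stop ORF.
Frame 2: TTC GGG GAT ATG GGC ACA GTC TGG ACC GAT CAT AAA TGA ATG TCA ACT CCG TCA CGA TAG TTC ACC TTA TTT CTA TAA TAG AAA GAG ACA AGA — ATG at 11, stop TGA at 38 → 30 nt; ATG at 41, stop TAG at 59 → 21 nt.
Frame 3: TCG GGG ATA TGG GCA CAG TCT GGA CCG ATC ATA AAT GAA TGT CAA CTC CGT CAC GAT AGT TCA CCT TAT TTC TAT AAT AGA AAG AGA CAA GAC — no ATG→stop ORF.
ORFs ≥ 27 nucleotides: frame 2 11–40 (30 nucleotides). Count = 1.

1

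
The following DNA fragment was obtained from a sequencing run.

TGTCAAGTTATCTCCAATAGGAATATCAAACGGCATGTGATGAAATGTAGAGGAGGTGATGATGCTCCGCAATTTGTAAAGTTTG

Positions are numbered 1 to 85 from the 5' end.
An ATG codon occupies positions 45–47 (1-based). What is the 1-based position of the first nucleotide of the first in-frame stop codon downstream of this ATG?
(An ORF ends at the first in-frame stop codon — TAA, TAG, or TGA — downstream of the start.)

48

Codons from position 45: ATG (45–47), TAG (48–50).
TAG is a stop codon; it begins at position 48.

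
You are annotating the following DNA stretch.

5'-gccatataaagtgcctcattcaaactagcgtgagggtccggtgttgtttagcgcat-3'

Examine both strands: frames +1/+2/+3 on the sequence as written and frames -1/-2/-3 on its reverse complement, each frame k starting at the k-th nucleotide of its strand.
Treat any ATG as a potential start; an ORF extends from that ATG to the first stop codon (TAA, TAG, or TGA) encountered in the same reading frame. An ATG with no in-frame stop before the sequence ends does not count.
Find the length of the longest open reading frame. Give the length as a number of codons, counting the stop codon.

3

Reverse complement (5'→3'): ATGCGCTAAACAACACCGGACCCTCACGCTAGTTTGAATGAGGCACTTTATATGGC
Frame +1: GCC ATA TAA AGT GCC TCA TTC AAA CTA GCG TGA GGG TCC GGT GTT GTT TAG CGC — no ATG→stop ORF.
Frame +2: CCA TAT AAA GTG CCT CAT TCA AAC TAG CGT GAG GGT CCG GTG TTG TTT AGC GCA — no ATG→stop ORF.
Frame +3: CAT ATA AAG TGC CTC ATT CAA ACT AGC GTG AGG GTC CGG TGT TGT TTA GCG CAT — no ATG→stop ORF.
Frame -1: ATG CGC TAA ACA ACA CCG GAC CCT CAC GCT AGT TTG AAT GAG GCA CTT TAT ATG — ATG at 1, stop TAA at 7 → 9 nt.
Frame -2: TGC GCT AAA CAA CAC CGG ACC CTC ACG CTA GTT TGA ATG AGG CAC TTT ATA TGG — no ATG→stop ORF.
Frame -3: GCG CTA AAC AAC ACC GGA CCC TCA CGC TAG TTT GAA TGA GGC ACT TTA TAT GGC — no ATG→stop ORF.
Longest: frame -1, positions 1–9, 9 nt = 3 codons = 2 aa. → 3 codons.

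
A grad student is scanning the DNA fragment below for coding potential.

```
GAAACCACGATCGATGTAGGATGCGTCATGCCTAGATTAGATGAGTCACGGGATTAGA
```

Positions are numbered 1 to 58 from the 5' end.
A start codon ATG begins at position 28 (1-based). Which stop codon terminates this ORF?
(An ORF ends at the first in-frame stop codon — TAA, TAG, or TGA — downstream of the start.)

Codons from position 28: ATG (28–30), CCT (31–33), AGA (34–36), TTA (37–39), GAT (40–42), GAG (43–45), TCA (46–48), CGG (49–51), GAT (52–54), TAG (55–57).
The first in-frame stop codon is TAG.

TAG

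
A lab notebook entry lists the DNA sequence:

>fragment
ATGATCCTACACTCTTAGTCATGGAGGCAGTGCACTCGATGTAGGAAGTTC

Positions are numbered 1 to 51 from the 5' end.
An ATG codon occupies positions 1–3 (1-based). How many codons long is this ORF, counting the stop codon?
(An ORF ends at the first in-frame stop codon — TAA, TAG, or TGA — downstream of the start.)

Codons from position 1: ATG (1–3), ATC (4–6), CTA (7–9), CAC (10–12), TCT (13–15), TAG (16–18).
TAG is the first in-frame stop; that's 6 codons including the stop.

6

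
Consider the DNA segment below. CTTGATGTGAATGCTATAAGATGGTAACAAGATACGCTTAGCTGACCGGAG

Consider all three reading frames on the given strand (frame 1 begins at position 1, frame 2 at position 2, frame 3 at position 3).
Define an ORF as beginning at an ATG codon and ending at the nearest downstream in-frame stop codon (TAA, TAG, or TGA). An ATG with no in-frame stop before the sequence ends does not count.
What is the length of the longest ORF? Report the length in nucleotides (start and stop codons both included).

Frame 1: CTT GAT GTG AAT GCT ATA AGA TGG TAA CAA GAT ACG CTT AGC TGA CCG GAG — no ATG→stop ORF.
Frame 2: TTG ATG TGA ATG CTA TAA GAT GGT AAC AAG ATA CGC TTA GCT GAC CGG — ATG at 5, stop TGA at 8 → 6 nt; ATG at 11, stop TAA at 17 → 9 nt.
Frame 3: TGA TGT GAA TGC TAT AAG ATG GTA ACA AGA TAC GCT TAG CTG ACC GGA — ATG at 21, stop TAG at 39 → 21 nt.
Longest: frame 3, positions 21–41, 21 nt = 7 codons = 6 aa. → 21 nucleotides.

21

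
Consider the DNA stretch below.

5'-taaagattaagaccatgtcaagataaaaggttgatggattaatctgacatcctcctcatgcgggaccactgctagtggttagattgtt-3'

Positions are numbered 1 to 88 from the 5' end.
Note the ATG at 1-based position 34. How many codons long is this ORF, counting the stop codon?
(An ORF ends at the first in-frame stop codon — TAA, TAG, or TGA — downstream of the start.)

Codons from position 34: ATG (34–36), GAT (37–39), TAA (40–42).
TAA is the first in-frame stop; that's 3 codons including the stop.

3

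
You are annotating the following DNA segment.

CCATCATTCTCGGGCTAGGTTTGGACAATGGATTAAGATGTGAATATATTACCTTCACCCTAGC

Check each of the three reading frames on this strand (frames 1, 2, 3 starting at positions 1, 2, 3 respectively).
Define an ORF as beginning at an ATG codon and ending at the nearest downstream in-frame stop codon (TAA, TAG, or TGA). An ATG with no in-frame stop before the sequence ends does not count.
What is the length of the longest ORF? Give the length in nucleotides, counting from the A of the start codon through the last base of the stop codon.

Frame 1: CCA TCA TTC TCG GGC TAG GTT TGG ACA ATG GAT TAA GAT GTG AAT ATA TTA CCT TCA CCC TAG — ATG at 28, stop TAA at 34 → 9 nt.
Frame 2: CAT CAT TCT CGG GCT AGG TTT GGA CAA TGG ATT AAG ATG TGA ATA TAT TAC CTT CAC CCT AGC — ATG at 38, stop TGA at 41 → 6 nt.
Frame 3: ATC ATT CTC GGG CTA GGT TTG GAC AAT GGA TTA AGA TGT GAA TAT ATT ACC TTC ACC CTA — no ATG→stop ORF.
Longest: frame 1, positions 28–36, 9 nt = 3 codons = 2 aa. → 9 nucleotides.

9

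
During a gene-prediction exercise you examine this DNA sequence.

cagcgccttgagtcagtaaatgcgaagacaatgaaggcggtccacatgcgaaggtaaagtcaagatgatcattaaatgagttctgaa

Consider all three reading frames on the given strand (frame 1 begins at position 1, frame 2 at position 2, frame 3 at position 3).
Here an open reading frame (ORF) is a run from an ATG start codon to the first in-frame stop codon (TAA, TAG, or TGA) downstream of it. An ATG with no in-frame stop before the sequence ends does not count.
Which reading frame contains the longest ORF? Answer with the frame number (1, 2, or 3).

Frame 1: CAG CGC CTT GAG TCA GTA AAT GCG AAG ACA ATG AAG GCG GTC CAC ATG CGA AGG TAA AGT CAA GAT GAT CAT TAA ATG AGT TCT GAA — ATG at 31, stop TAA at 55 → 27 nt; ATG at 46, stop TAA at 55 → 12 nt.
Frame 2: AGC GCC TTG AGT CAG TAA ATG CGA AGA CAA TGA AGG CGG TCC ACA TGC GAA GGT AAA GTC AAG ATG ATC ATT AAA TGA GTT CTG — ATG at 20, stop TGA at 32 → 15 nt; ATG at 65, stop TGA at 77 → 15 nt.
Frame 3: GCG CCT TGA GTC AGT AAA TGC GAA GAC AAT GAA GGC GGT CCA CAT GCG AAG GTA AAG TCA AGA TGA TCA TTA AAT GAG TTC TGA — no ATG→stop ORF.
Longest ORF is 27 nt in frame 1 (positions 31–57).

1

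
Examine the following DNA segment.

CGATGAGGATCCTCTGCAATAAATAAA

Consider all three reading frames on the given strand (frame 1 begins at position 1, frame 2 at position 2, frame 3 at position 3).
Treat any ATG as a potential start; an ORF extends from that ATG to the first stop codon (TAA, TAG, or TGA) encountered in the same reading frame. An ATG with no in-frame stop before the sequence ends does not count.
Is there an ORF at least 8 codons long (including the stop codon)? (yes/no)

yes

Frame 1: CGA TGA GGA TCC TCT GCA ATA AAT AAA — no ATG→stop ORF.
Frame 2: GAT GAG GAT CCT CTG CAA TAA ATA — no ATG→stop ORF.
Frame 3: ATG AGG ATC CTC TGC AAT AAA TAA — ATG at 3, stop TAA at 24 → 24 nt.
Frame 3 has an ORF of 8 codons (positions 3–26) ≥ 8, so yes.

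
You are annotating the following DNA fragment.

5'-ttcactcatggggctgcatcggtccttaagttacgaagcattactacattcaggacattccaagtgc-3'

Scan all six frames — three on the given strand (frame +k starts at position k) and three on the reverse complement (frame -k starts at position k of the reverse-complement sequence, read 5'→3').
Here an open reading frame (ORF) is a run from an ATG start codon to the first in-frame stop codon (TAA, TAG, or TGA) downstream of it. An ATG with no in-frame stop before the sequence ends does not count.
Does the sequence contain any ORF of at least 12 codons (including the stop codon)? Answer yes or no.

Reverse complement (5'→3'): GCACTTGGAATGTCCTGAATGTAGTAATGCTTCGTAACTTAAGGACCGATGCAGCCCCATGAGTGAA
Frame +1: TTC ACT CAT GGG GCT GCA TCG GTC CTT AAG TTA CGA AGC ATT ACT ACA TTC AGG ACA TTC CAA GTG — no ATG→stop ORF.
Frame +2: TCA CTC ATG GGG CTG CAT CGG TCC TTA AGT TAC GAA GCA TTA CTA CAT TCA GGA CAT TCC AAG TGC — no ATG→stop ORF.
Frame +3: CAC TCA TGG GGC TGC ATC GGT CCT TAA GTT ACG AAG CAT TAC TAC ATT CAG GAC ATT CCA AGT — no ATG→stop ORF.
Frame -1: GCA CTT GGA ATG TCC TGA ATG TAG TAA TGC TTC GTA ACT TAA GGA CCG ATG CAG CCC CAT GAG TGA — ATG at 10, stop TGA at 16 → 9 nt; ATG at 19, stop TAG at 22 → 6 nt; ATG at 49, stop TGA at 64 → 18 nt.
Frame -2: CAC TTG GAA TGT CCT GAA TGT AGT AAT GCT TCG TAA CTT AAG GAC CGA TGC AGC CCC ATG AGT GAA — no ATG→stop ORF.
Frame -3: ACT TGG AAT GTC CTG AAT GTA GTA ATG CTT CGT AAC TTA AGG ACC GAT GCA GCC CCA TGA GTG — ATG at 27, stop TGA at 60 → 36 nt.
Frame -3 has an ORF of 12 codons (positions 27–62) ≥ 12, so yes.

yes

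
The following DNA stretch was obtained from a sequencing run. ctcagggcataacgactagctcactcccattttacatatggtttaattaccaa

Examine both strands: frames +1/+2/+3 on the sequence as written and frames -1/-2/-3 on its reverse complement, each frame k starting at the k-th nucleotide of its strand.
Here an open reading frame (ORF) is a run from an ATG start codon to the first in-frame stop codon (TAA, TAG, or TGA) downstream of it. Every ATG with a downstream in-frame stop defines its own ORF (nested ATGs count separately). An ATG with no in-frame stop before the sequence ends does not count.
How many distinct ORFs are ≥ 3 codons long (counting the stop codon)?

Reverse complement (5'→3'): TTGGTAATTAAACCATATGTAAAATGGGAGTGAGCTAGTCGTTATGCCCTGAG
Frame +1: CTC AGG GCA TAA CGA CTA GCT CAC TCC CAT TTT ACA TAT GGT TTA ATT ACC — no ATG→stop ORF.
Frame +2: TCA GGG CAT AAC GAC TAG CTC ACT CCC ATT TTA CAT ATG GTT TAA TTA CCA — ATG at 38, stop TAA at 44 → 9 nt.
Frame +3: CAG GGC ATA ACG ACT AGC TCA CTC CCA TTT TAC ATA TGG TTT AAT TAC CAA — no ATG→stop ORF.
Frame -1: TTG GTA ATT AAA CCA TAT GTA AAA TGG GAG TGA GCT AGT CGT TAT GCC CTG — no ATG→stop ORF.
Frame -2: TGG TAA TTA AAC CAT ATG TAA AAT GGG AGT GAG CTA GTC GTT ATG CCC TGA — ATG at 17, stop TAA at 20 → 6 nt; ATG at 44, stop TGA at 50 → 9 nt.
Frame -3: GGT AAT TAA ACC ATA TGT AAA ATG GGA GTG AGC TAG TCG TTA TGC CCT GAG — ATG at 24, stop TAG at 36 → 15 nt.
ORFs ≥ 3 codons: frame +2 38–46 (3 codons), frame -2 44–52 (3 codons), frame -3 24–38 (5 codons). Count = 3.

3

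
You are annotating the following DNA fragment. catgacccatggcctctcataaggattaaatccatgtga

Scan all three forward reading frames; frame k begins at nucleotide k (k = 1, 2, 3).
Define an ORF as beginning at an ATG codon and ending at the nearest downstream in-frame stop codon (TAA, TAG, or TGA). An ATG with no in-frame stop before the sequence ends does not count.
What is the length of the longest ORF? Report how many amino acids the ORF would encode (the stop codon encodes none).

6

Frame 1: CAT GAC CCA TGG CCT CTC ATA AGG ATT AAA TCC ATG TGA — ATG at 34, stop TGA at 37 → 6 nt.
Frame 2: ATG ACC CAT GGC CTC TCA TAA GGA TTA AAT CCA TGT — ATG at 2, stop TAA at 20 → 21 nt.
Frame 3: TGA CCC ATG GCC TCT CAT AAG GAT TAA ATC CAT GTG — ATG at 9, stop TAA at 27 → 21 nt.
Longest: frame 2, positions 2–22, 21 nt = 7 codons = 6 aa. → 6 amino acids.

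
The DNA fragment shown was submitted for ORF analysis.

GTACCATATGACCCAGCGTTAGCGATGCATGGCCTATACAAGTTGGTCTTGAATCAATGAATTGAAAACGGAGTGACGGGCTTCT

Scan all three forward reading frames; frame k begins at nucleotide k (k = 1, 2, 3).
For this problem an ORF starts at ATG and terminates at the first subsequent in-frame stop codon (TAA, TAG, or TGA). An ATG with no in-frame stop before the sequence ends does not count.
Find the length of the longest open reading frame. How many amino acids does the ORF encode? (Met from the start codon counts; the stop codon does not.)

Frame 1: GTA CCA TAT GAC CCA GCG TTA GCG ATG CAT GGC CTA TAC AAG TTG GTC TTG AAT CAA TGA ATT GAA AAC GGA GTG ACG GGC TTC — ATG at 25, stop TGA at 58 → 36 nt.
Frame 2: TAC CAT ATG ACC CAG CGT TAG CGA TGC ATG GCC TAT ACA AGT TGG TCT TGA ATC AAT GAA TTG AAA ACG GAG TGA CGG GCT TCT — ATG at 8, stop TAG at 20 → 15 nt; ATG at 29, stop TGA at 50 → 24 nt.
Frame 3: ACC ATA TGA CCC AGC GTT AGC GAT GCA TGG CCT ATA CAA GTT GGT CTT GAA TCA ATG AAT TGA AAA CGG AGT GAC GGG CTT — ATG at 57, stop TGA at 63 → 9 nt.
Longest: frame 1, positions 25–60, 36 nt = 12 codons = 11 aa. → 11 amino acids.

11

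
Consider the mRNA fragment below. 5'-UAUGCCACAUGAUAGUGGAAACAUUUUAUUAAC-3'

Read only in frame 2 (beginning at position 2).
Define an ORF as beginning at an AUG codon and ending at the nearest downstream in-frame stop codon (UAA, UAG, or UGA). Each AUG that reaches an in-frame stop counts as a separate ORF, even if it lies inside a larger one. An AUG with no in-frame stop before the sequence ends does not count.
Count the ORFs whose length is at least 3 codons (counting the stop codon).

Frame 2: AUG CCA CAU GAU AGU GGA AAC AUU UUA UUA — no AUG→stop ORF.
No ORF reaches 3 codons. Count = 0.

0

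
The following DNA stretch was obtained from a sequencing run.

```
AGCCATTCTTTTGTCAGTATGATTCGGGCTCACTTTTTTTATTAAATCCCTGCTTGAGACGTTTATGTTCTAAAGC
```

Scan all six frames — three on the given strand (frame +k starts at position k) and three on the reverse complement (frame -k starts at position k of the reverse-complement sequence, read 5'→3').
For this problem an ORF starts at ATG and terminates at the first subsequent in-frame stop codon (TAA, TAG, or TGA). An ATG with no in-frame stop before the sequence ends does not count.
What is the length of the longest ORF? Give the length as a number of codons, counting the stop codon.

Reverse complement (5'→3'): GCTTTAGAACATAAACGTCTCAAGCAGGGATTTAATAAAAAAAGTGAGCCCGAATCATACTGACAAAAGAATGGCT
Frame +1: AGC CAT TCT TTT GTC AGT ATG ATT CGG GCT CAC TTT TTT TAT TAA ATC CCT GCT TGA GAC GTT TAT GTT CTA AAG — ATG at 19, stop TAA at 43 → 27 nt.
Frame +2: GCC ATT CTT TTG TCA GTA TGA TTC GGG CTC ACT TTT TTT ATT AAA TCC CTG CTT GAG ACG TTT ATG TTC TAA AGC — ATG at 65, stop TAA at 71 → 9 nt.
Frame +3: CCA TTC TTT TGT CAG TAT GAT TCG GGC TCA CTT TTT TTA TTA AAT CCC TGC TTG AGA CGT TTA TGT TCT AAA — no ATG→stop ORF.
Frame -1: GCT TTA GAA CAT AAA CGT CTC AAG CAG GGA TTT AAT AAA AAA AGT GAG CCC GAA TCA TAC TGA CAA AAG AAT GGC — no ATG→stop ORF.
Frame -2: CTT TAG AAC ATA AAC GTC TCA AGC AGG GAT TTA ATA AAA AAA GTG AGC CCG AAT CAT ACT GAC AAA AGA ATG GCT — no ATG→stop ORF.
Frame -3: TTT AGA ACA TAA ACG TCT CAA GCA GGG ATT TAA TAA AAA AAG TGA GCC CGA ATC ATA CTG ACA AAA GAA TGG — no ATG→stop ORF.
Longest: frame +1, positions 19–45, 27 nt = 9 codons = 8 aa. → 9 codons.

9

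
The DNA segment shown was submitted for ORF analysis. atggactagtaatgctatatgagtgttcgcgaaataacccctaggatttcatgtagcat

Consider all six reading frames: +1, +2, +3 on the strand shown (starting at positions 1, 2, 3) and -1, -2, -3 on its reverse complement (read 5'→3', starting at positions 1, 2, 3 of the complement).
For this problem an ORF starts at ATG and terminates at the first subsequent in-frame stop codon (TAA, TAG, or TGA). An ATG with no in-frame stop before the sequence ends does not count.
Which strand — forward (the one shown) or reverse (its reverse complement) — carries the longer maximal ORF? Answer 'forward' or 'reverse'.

Reverse complement (5'→3'): ATGCTACATGAAATCCTAGGGGTTATTTCGCGAACACTCATATAGCATTACTAGTCCAT
Frame +1: ATG GAC TAG TAA TGC TAT ATG AGT GTT CGC GAA ATA ACC CCT AGG ATT TCA TGT AGC — ATG at 1, stop TAG at 7 → 9 nt.
Frame +2: TGG ACT AGT AAT GCT ATA TGA GTG TTC GCG AAA TAA CCC CTA GGA TTT CAT GTA GCA — no ATG→stop ORF.
Frame +3: GGA CTA GTA ATG CTA TAT GAG TGT TCG CGA AAT AAC CCC TAG GAT TTC ATG TAG CAT — ATG at 12, stop TAG at 42 → 33 nt; ATG at 51, stop TAG at 54 → 6 nt.
Frame -1: ATG CTA CAT GAA ATC CTA GGG GTT ATT TCG CGA ACA CTC ATA TAG CAT TAC TAG TCC — ATG at 1, stop TAG at 43 → 45 nt.
Frame -2: TGC TAC ATG AAA TCC TAG GGG TTA TTT CGC GAA CAC TCA TAT AGC ATT ACT AGT CCA — ATG at 8, stop TAG at 17 → 12 nt.
Frame -3: GCT ACA TGA AAT CCT AGG GGT TAT TTC GCG AAC ACT CAT ATA GCA TTA CTA GTC CAT — no ATG→stop ORF.
Forward-strand max 33 nt; reverse-strand max 45 nt. The reverse strand has the longer ORF.

reverse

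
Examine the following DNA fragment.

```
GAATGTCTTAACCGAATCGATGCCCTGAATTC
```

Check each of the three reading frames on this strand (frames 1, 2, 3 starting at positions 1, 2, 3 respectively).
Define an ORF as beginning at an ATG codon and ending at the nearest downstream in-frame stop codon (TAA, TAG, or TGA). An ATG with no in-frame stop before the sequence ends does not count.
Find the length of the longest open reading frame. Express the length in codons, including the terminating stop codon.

Frame 1: GAA TGT CTT AAC CGA ATC GAT GCC CTG AAT — no ATG→stop ORF.
Frame 2: AAT GTC TTA ACC GAA TCG ATG CCC TGA ATT — ATG at 20, stop TGA at 26 → 9 nt.
Frame 3: ATG TCT TAA CCG AAT CGA TGC CCT GAA TTC — ATG at 3, stop TAA at 9 → 9 nt.
Longest: frame 2, positions 20–28, 9 nt = 3 codons = 2 aa. → 3 codons.

3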